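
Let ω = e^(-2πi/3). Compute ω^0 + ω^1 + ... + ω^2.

Sum of all nth roots of unity equals 0 for n > 1 (geometric series with r ≠ 1).

0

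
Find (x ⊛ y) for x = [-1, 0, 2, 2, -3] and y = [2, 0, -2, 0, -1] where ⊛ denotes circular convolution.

(x ⊛ y)[n] = Σ(m=0 to 4) x[m] · y[(n-m) mod 5]

Computing each output sample:
(x ⊛ y)[0] = -6
(x ⊛ y)[1] = 4
(x ⊛ y)[2] = 4
(x ⊛ y)[3] = 7
(x ⊛ y)[4] = -9

x ⊛ y = [-6, 4, 4, 7, -9]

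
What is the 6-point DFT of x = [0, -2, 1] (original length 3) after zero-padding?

Original 3-point DFT: [-1, 0.5000+2.5981i, 0.5000-2.5981i]
Zero-padded 6-point DFT provides frequency interpolation.

DFT_6([x, 0, ...]) = [-1, -1.5000+0.8660i, 0.5000+2.5981i, 3, 0.5000-2.5981i, -1.5000-0.8660i]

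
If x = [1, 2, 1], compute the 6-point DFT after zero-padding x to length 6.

Original 3-point DFT: [4, -0.5000-0.8660i, -0.5000+0.8660i]
Zero-padded 6-point DFT provides frequency interpolation.

DFT_6([x, 0, ...]) = [4, 1.5000-2.5981i, -0.5000-0.8660i, 0, -0.5000+0.8660i, 1.5000+2.5981i]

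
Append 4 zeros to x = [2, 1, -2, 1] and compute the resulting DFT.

Original 4-point DFT: [2, 4, -2, 4]
Zero-padded 8-point DFT provides frequency interpolation.

DFT_8([x, 0, ...]) = [2, 2.0000+0.5858i, 4, 2.0000-3.4142i, -2, 2.0000+3.4142i, 4, 2.0000-0.5858i]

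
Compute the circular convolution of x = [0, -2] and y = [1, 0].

(x ⊛ y)[n] = Σ(m=0 to 1) x[m] · y[(n-m) mod 2]

Computing each output sample:
(x ⊛ y)[0] = 0
(x ⊛ y)[1] = -2

x ⊛ y = [0, -2]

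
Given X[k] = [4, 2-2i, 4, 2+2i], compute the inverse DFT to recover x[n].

x[n] = (1/4) Σ(k=0 to 3) X[k] · e^(2πikn/4)

Computing each x[n]:
x[0] = 3
x[1] = 1
x[2] = 1
x[3] = -1

x = [3, 1, 1, -1]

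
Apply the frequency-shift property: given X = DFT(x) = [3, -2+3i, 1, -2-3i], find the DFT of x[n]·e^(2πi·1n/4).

Modulation property: DFT(ω_4^(-1n)·x[n]) = X[(k-1) mod 4], so circularly shift X by 1 positions.

X[k-1] = [-2-3i, 3, -2+3i, 1]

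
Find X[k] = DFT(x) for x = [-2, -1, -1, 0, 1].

X[k] = Σ(n=0 to 4) x[n] · ω_5^(nk)
where ω_5 = e^(-2πi/5)

Computing each X[k]:
X[0] = -3
X[1] = -1.1910+2.4899i
X[2] = -2.3090+0.2245i
X[3] = -2.3090-0.2245i
X[4] = -1.1910-2.4899i

X = [-3, -1.1910+2.4899i, -2.3090+0.2245i, -2.3090-0.2245i, -1.1910-2.4899i]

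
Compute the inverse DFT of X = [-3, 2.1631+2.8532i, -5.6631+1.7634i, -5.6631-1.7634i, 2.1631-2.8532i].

x[n] = (1/5) Σ(k=0 to 4) X[k] · e^(2πikn/5)

Computing each x[n]:
x[0] = -2
x[1] = 0
x[2] = -2
x[3] = -2
x[4] = 3

x = [-2, 0, -2, -2, 3]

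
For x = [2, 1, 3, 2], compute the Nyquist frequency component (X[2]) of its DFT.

X[2] = Σ(n=0 to 3) x[n] · ω_4^(2n) where ω_4 = e^(-2πi/4)
= (2)·ω_4^0 + (1)·ω_4^2 + (3)·ω_4^4 + (2)·ω_4^6

X[2] = 2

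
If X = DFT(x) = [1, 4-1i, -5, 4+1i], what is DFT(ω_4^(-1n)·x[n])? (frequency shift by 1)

Modulation property: DFT(ω_4^(-1n)·x[n]) = X[(k-1) mod 4], so circularly shift X by 1 positions.

X[k-1] = [4+1i, 1, 4-1i, -5]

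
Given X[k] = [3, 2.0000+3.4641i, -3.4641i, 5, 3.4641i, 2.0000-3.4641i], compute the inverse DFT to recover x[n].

x[n] = (1/6) Σ(k=0 to 5) X[k] · e^(2πikn/6)

Computing each x[n]:
x[0] = 2
x[1] = 0
x[2] = -1
x[3] = -1
x[4] = 3
x[5] = 0

x = [2, 0, -1, -1, 3, 0]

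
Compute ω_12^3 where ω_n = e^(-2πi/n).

ω_12^3 = e^(-2πi·3/12)
= cos(-2π·3/12) + i·sin(-2π·3/12)
= cos(-6π/12) + i·sin(-6π/12)

ω_12^3 = cos(-6π/12) + i·sin(-6π/12) = -1i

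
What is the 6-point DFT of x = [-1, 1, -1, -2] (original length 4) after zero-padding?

Original 4-point DFT: [-3, -3i, -1, 3i]
Zero-padded 6-point DFT provides frequency interpolation.

DFT_6([x, 0, ...]) = [-3, 2, -3.0000-1.7321i, -1, -3.0000+1.7321i, 2]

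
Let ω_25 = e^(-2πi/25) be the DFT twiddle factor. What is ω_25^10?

ω_25^10 = e^(-2πi·10/25)
= cos(-2π·10/25) + i·sin(-2π·10/25)
= cos(-20π/25) + i·sin(-20π/25)

ω_25^10 = cos(-20π/25) + i·sin(-20π/25) = -0.8090-0.5878i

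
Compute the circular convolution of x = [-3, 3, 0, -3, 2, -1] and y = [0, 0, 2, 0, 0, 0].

(x ⊛ y)[n] = Σ(m=0 to 5) x[m] · y[(n-m) mod 6]

Computing each output sample:
(x ⊛ y)[0] = 4
(x ⊛ y)[1] = -2
(x ⊛ y)[2] = -6
(x ⊛ y)[3] = 6
(x ⊛ y)[4] = 0
(x ⊛ y)[5] = -6

x ⊛ y = [4, -2, -6, 6, 0, -6]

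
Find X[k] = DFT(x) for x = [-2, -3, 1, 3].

X[k] = Σ(n=0 to 3) x[n] · ω_4^(nk)
where ω_4 = e^(-2πi/4)

Computing each X[k]:
X[0] = -1
X[1] = -3+6i
X[2] = -1
X[3] = -3-6i

X = [-1, -3+6i, -1, -3-6i]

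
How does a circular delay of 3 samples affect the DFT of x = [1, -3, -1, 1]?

Time shift by 3: X_shifted[k] = ω_4^(3k) · X[k]
Shifted x = [-3, -1, 1, 1]

DFT(x[n-3]) = [-2, -4+2i, -2, -4-2i]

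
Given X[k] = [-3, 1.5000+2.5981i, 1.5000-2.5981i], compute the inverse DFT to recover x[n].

x[n] = (1/3) Σ(k=0 to 2) X[k] · e^(2πikn/3)

Computing each x[n]:
x[0] = 0
x[1] = -3
x[2] = 0

x = [0, -3, 0]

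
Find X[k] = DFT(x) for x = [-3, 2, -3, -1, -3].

X[k] = Σ(n=0 to 4) x[n] · ω_5^(nk)
where ω_5 = e^(-2πi/5)

Computing each X[k]:
X[0] = -8
X[1] = -0.0729-3.5797i
X[2] = -3.4271-4.8410i
X[3] = -3.4271+4.8410i
X[4] = -0.0729+3.5797i

X = [-8, -0.0729-3.5797i, -3.4271-4.8410i, -3.4271+4.8410i, -0.0729+3.5797i]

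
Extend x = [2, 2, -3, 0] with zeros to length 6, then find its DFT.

Original 4-point DFT: [1, 5-2i, -3, 5+2i]
Zero-padded 6-point DFT provides frequency interpolation.

DFT_6([x, 0, ...]) = [1, 4.5000+0.8660i, 2.5000-4.3301i, -3, 2.5000+4.3301i, 4.5000-0.8660i]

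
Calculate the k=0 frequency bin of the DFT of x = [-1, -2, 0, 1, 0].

X[0] = Σ(n=0 to 4) x[n] · ω_5^0 = Σ x[n]
= (-1) + (-2) + (0) + (1) + (0)

X[0] = -2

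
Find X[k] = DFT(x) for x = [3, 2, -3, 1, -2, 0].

X[k] = Σ(n=0 to 5) x[n] · ω_6^(nk)
where ω_6 = e^(-2πi/6)

Computing each X[k]:
X[0] = 1
X[1] = 5.5000-0.8660i
X[2] = 5.5000-2.5981i
X[3] = -5
X[4] = 5.5000+2.5981i
X[5] = 5.5000+0.8660i

X = [1, 5.5000-0.8660i, 5.5000-2.5981i, -5, 5.5000+2.5981i, 5.5000+0.8660i]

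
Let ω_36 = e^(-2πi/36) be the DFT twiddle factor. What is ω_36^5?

ω_36^5 = e^(-2πi·5/36)
= cos(-2π·5/36) + i·sin(-2π·5/36)
= cos(-10π/36) + i·sin(-10π/36)

ω_36^5 = cos(-10π/36) + i·sin(-10π/36) = 0.6428-0.7660i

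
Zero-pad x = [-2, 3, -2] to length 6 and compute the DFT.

Original 3-point DFT: [-1, -2.5000-4.3301i, -2.5000+4.3301i]
Zero-padded 6-point DFT provides frequency interpolation.

DFT_6([x, 0, ...]) = [-1, 0.5000-0.8660i, -2.5000-4.3301i, -7, -2.5000+4.3301i, 0.5000+0.8660i]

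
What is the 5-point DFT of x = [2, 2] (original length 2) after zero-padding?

Original 2-point DFT: [4, 0]
Zero-padded 5-point DFT provides frequency interpolation.

DFT_5([x, 0, ...]) = [4, 2.6180-1.9021i, 0.3820-1.1756i, 0.3820+1.1756i, 2.6180+1.9021i]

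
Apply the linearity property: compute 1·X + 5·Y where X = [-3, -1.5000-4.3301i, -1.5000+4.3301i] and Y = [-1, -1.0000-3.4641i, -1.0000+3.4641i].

By linearity: DFT(1x + 5y) = 1·DFT(x) + 5·DFT(y)
= 1·[-3, -1.5000-4.3301i, -1.5000+4.3301i] + 5·[-1, -1.0000-3.4641i, -1.0000+3.4641i]

Computing element-wise:
Z[0] = 1·(-3) + 5·(-1) = -8
Z[1] = 1·(-1.5000-4.3301i) + 5·(-1.0000-3.4641i) = -6.5000-21.6506i
Z[2] = 1·(-1.5000+4.3301i) + 5·(-1.0000+3.4641i) = -6.5000+21.6506i

DFT(1x + 5y) = 1·X + 5·Y = [-8, -6.5000-21.6506i, -6.5000+21.6506i]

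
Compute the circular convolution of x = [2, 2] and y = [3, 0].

(x ⊛ y)[n] = Σ(m=0 to 1) x[m] · y[(n-m) mod 2]

Computing each output sample:
(x ⊛ y)[0] = 6
(x ⊛ y)[1] = 6

x ⊛ y = [6, 6]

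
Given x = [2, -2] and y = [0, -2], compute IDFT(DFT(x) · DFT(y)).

(x ⊛ y)[n] = Σ(m=0 to 1) x[m] · y[(n-m) mod 2]

Computing each output sample:
(x ⊛ y)[0] = 4
(x ⊛ y)[1] = -4

x ⊛ y = [4, -4]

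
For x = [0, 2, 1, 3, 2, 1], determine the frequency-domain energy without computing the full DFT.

Parseval: Σ|x[n]|² = (1/N)Σ|X[k]|², so Σ|X[k]|² = N·Σ|x[n]|² = 6·19.0000

Σ|X[k]|² = N·Σ|x[n]|² = 6·19.0000 = 114.0000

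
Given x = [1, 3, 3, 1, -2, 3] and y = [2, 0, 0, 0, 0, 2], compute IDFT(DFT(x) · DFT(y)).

(x ⊛ y)[n] = Σ(m=0 to 5) x[m] · y[(n-m) mod 6]

Computing each output sample:
(x ⊛ y)[0] = 8
(x ⊛ y)[1] = 12
(x ⊛ y)[2] = 8
(x ⊛ y)[3] = -2
(x ⊛ y)[4] = 2
(x ⊛ y)[5] = 8

x ⊛ y = [8, 12, 8, -2, 2, 8]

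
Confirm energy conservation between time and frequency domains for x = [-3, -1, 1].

Time domain:
Σ|x[n]|² = |-3|² + |-1|² + |1|² = 11.0000

Frequency domain:
(1/3)Σ|X[k]|² = (1/3)(|-3|² + |-3.0000+1.7321i|² + |-3.0000-1.7321i|²) = (1/3)·33.0000 = 11.0000

Both sides agree, confirming Parseval's theorem.

Σ|x[n]|² = (1/N)Σ|X[k]|² = 11.0000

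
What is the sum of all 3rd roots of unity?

Sum of all nth roots of unity equals 0 for n > 1 (geometric series with r ≠ 1).

0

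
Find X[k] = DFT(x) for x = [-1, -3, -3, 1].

X[k] = Σ(n=0 to 3) x[n] · ω_4^(nk)
where ω_4 = e^(-2πi/4)

Computing each X[k]:
X[0] = -6
X[1] = 2+4i
X[2] = -2
X[3] = 2-4i

X = [-6, 2+4i, -2, 2-4i]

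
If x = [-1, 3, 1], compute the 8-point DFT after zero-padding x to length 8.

Original 3-point DFT: [3, -3.0000-1.7321i, -3.0000+1.7321i]
Zero-padded 8-point DFT provides frequency interpolation.

DFT_8([x, 0, ...]) = [3, 1.1213-3.1213i, -2-3i, -3.1213-1.1213i, -3, -3.1213+1.1213i, -2+3i, 1.1213+3.1213i]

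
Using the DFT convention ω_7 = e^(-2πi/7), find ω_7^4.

ω_7^4 = e^(-2πi·4/7)
= cos(-2π·4/7) + i·sin(-2π·4/7)
= cos(-8π/7) + i·sin(-8π/7)

ω_7^4 = cos(-8π/7) + i·sin(-8π/7) = -0.9010+0.4339i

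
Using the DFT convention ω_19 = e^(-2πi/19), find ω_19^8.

ω_19^8 = e^(-2πi·8/19)
= cos(-2π·8/19) + i·sin(-2π·8/19)
= cos(-16π/19) + i·sin(-16π/19)

ω_19^8 = cos(-16π/19) + i·sin(-16π/19) = -0.8795-0.4759i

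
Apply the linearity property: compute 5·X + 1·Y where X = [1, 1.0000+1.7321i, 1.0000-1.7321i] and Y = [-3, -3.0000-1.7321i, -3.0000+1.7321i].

By linearity: DFT(5x + 1y) = 5·DFT(x) + 1·DFT(y)
= 5·[1, 1.0000+1.7321i, 1.0000-1.7321i] + 1·[-3, -3.0000-1.7321i, -3.0000+1.7321i]

Computing element-wise:
Z[0] = 5·(1) + 1·(-3) = 2
Z[1] = 5·(1.0000+1.7321i) + 1·(-3.0000-1.7321i) = 2.0000+6.9284i
Z[2] = 5·(1.0000-1.7321i) + 1·(-3.0000+1.7321i) = 2.0000-6.9284i

DFT(5x + 1y) = 5·X + 1·Y = [2, 2.0000+6.9284i, 2.0000-6.9284i]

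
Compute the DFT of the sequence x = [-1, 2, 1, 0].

X[k] = Σ(n=0 to 3) x[n] · ω_4^(nk)
where ω_4 = e^(-2πi/4)

Computing each X[k]:
X[0] = 2
X[1] = -2-2i
X[2] = -2
X[3] = -2+2i

X = [2, -2-2i, -2, -2+2i]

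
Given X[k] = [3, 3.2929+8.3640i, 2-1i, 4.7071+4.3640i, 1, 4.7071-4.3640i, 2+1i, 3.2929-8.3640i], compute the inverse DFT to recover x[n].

x[n] = (1/8) Σ(k=0 to 7) X[k] · e^(2πikn/8)

Computing each x[n]:
x[0] = 3
x[1] = -2
x[2] = -1
x[3] = -2
x[4] = -1
x[5] = 3
x[6] = 1
x[7] = 2

x = [3, -2, -1, -2, -1, 3, 1, 2]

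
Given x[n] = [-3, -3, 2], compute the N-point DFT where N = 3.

X[k] = Σ(n=0 to 2) x[n] · ω_3^(nk)
where ω_3 = e^(-2πi/3)

Computing each X[k]:
X[0] = -4
X[1] = -2.5000+4.3301i
X[2] = -2.5000-4.3301i

X = [-4, -2.5000+4.3301i, -2.5000-4.3301i]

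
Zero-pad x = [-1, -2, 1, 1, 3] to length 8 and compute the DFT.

Original 5-point DFT: [2, -2.3090+4.7553i, -1.1910+2.9389i, -1.1910-2.9389i, -2.3090-4.7553i]
Zero-padded 8-point DFT provides frequency interpolation.

DFT_8([x, 0, ...]) = [2, -6.1213-0.2929i, 1+3i, -1.8787+1.7071i, 4, -1.8787-1.7071i, 1-3i, -6.1213+0.2929i]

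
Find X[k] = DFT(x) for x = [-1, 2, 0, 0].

X[k] = Σ(n=0 to 3) x[n] · ω_4^(nk)
where ω_4 = e^(-2πi/4)

Computing each X[k]:
X[0] = 1
X[1] = -1-2i
X[2] = -3
X[3] = -1+2i

X = [1, -1-2i, -3, -1+2i]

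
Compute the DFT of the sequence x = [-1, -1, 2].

X[k] = Σ(n=0 to 2) x[n] · ω_3^(nk)
where ω_3 = e^(-2πi/3)

Computing each X[k]:
X[0] = 0
X[1] = -1.5000+2.5981i
X[2] = -1.5000-2.5981i

X = [0, -1.5000+2.5981i, -1.5000-2.5981i]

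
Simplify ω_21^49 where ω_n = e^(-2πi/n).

Since ω_21^21 = 1, powers reduce modulo 21.
49 mod 21 = 7
So ω_21^49 = ω_21^7 = e^(-2πi·7/21)

ω_21^49 = ω_21^7 = -0.5000-0.8660i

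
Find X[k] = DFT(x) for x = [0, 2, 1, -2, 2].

X[k] = Σ(n=0 to 4) x[n] · ω_5^(nk)
where ω_5 = e^(-2πi/5)

Computing each X[k]:
X[0] = 3
X[1] = 2.0451-1.7634i
X[2] = -3.5451+2.8532i
X[3] = -3.5451-2.8532i
X[4] = 2.0451+1.7634i

X = [3, 2.0451-1.7634i, -3.5451+2.8532i, -3.5451-2.8532i, 2.0451+1.7634i]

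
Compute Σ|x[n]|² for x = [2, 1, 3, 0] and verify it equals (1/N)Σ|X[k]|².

Time domain:
Σ|x[n]|² = |2|² + |1|² + |3|² + |0|² = 14.0000

Frequency domain:
(1/4)Σ|X[k]|² = (1/4)(|6|² + |-1-1i|² + |4|² + |-1+1i|²) = (1/4)·56.0000 = 14.0000

Both sides agree, confirming Parseval's theorem.

Σ|x[n]|² = (1/N)Σ|X[k]|² = 14.0000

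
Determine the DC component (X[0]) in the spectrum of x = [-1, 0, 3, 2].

X[0] = Σ(n=0 to 3) x[n] · ω_4^0 = Σ x[n]
= (-1) + (0) + (3) + (2)

X[0] = 4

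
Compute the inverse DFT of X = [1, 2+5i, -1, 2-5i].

x[n] = (1/4) Σ(k=0 to 3) X[k] · e^(2πikn/4)

Computing each x[n]:
x[0] = 1
x[1] = -2
x[2] = -1
x[3] = 3

x = [1, -2, -1, 3]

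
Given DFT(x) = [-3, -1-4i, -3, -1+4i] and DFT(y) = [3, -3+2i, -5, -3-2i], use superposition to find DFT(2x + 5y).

By linearity: DFT(2x + 5y) = 2·DFT(x) + 5·DFT(y)
= 2·[-3, -1-4i, -3, -1+4i] + 5·[3, -3+2i, -5, -3-2i]

Computing element-wise:
Z[0] = 2·(-3) + 5·(3) = 9
Z[1] = 2·(-1-4i) + 5·(-3+2i) = -17+2i
Z[2] = 2·(-3) + 5·(-5) = -31
Z[3] = 2·(-1+4i) + 5·(-3-2i) = -17-2i

DFT(2x + 5y) = 2·X + 5·Y = [9, -17+2i, -31, -17-2i]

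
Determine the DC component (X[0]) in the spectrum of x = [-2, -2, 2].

X[0] = Σ(n=0 to 2) x[n] · ω_3^0 = Σ x[n]
= (-2) + (-2) + (2)

X[0] = -2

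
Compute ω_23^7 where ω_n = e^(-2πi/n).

ω_23^7 = e^(-2πi·7/23)
= cos(-2π·7/23) + i·sin(-2π·7/23)
= cos(-14π/23) + i·sin(-14π/23)

ω_23^7 = cos(-14π/23) + i·sin(-14π/23) = -0.3349-0.9423i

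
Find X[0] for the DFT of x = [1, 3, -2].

X[0] = Σ(n=0 to 2) x[n] · ω_3^0 = Σ x[n]
= (1) + (3) + (-2)

X[0] = 2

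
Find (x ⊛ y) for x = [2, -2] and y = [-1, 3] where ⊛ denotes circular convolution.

(x ⊛ y)[n] = Σ(m=0 to 1) x[m] · y[(n-m) mod 2]

Computing each output sample:
(x ⊛ y)[0] = -8
(x ⊛ y)[1] = 8

x ⊛ y = [-8, 8]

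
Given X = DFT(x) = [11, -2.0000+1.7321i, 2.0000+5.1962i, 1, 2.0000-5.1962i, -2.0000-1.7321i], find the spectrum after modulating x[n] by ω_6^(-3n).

Modulation property: DFT(ω_6^(-3n)·x[n]) = X[(k-3) mod 6], so circularly shift X by 3 positions.

X[k-3] = [1, 2.0000-5.1962i, -2.0000-1.7321i, 11, -2.0000+1.7321i, 2.0000+5.1962i]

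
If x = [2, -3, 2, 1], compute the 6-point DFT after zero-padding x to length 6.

Original 4-point DFT: [2, 4i, 6, -4i]
Zero-padded 6-point DFT provides frequency interpolation.

DFT_6([x, 0, ...]) = [2, -1.5000+0.8660i, 3.5000+4.3301i, 6, 3.5000-4.3301i, -1.5000-0.8660i]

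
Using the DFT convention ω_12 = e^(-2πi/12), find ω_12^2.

ω_12^2 = e^(-2πi·2/12)
= cos(-2π·2/12) + i·sin(-2π·2/12)
= cos(-4π/12) + i·sin(-4π/12)

ω_12^2 = cos(-4π/12) + i·sin(-4π/12) = 0.5000-0.8660i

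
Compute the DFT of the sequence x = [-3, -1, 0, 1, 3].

X[k] = Σ(n=0 to 4) x[n] · ω_5^(nk)
where ω_5 = e^(-2πi/5)

Computing each X[k]:
X[0] = 0
X[1] = -3.1910+4.3920i
X[2] = -4.3090+1.4001i
X[3] = -4.3090-1.4001i
X[4] = -3.1910-4.3920i

X = [0, -3.1910+4.3920i, -4.3090+1.4001i, -4.3090-1.4001i, -3.1910-4.3920i]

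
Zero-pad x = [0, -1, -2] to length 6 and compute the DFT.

Original 3-point DFT: [-3, 1.5000-0.8660i, 1.5000+0.8660i]
Zero-padded 6-point DFT provides frequency interpolation.

DFT_6([x, 0, ...]) = [-3, 0.5000+2.5981i, 1.5000-0.8660i, -1, 1.5000+0.8660i, 0.5000-2.5981i]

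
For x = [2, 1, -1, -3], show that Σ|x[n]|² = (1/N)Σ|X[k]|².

Time domain:
Σ|x[n]|² = |2|² + |1|² + |-1|² + |-3|² = 15.0000

Frequency domain:
(1/4)Σ|X[k]|² = (1/4)(|-1|² + |3-4i|² + |3|² + |3+4i|²) = (1/4)·60.0000 = 15.0000

Both sides agree, confirming Parseval's theorem.

Σ|x[n]|² = (1/N)Σ|X[k]|² = 15.0000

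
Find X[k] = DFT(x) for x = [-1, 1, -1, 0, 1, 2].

X[k] = Σ(n=0 to 5) x[n] · ω_6^(nk)
where ω_6 = e^(-2πi/6)

Computing each X[k]:
X[0] = 2
X[1] = 0.5000+2.5981i
X[2] = -2.5000-0.8660i
X[3] = -4
X[4] = -2.5000+0.8660i
X[5] = 0.5000-2.5981i

X = [2, 0.5000+2.5981i, -2.5000-0.8660i, -4, -2.5000+0.8660i, 0.5000-2.5981i]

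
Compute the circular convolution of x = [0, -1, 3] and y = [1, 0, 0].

(x ⊛ y)[n] = Σ(m=0 to 2) x[m] · y[(n-m) mod 3]

Computing each output sample:
(x ⊛ y)[0] = 0
(x ⊛ y)[1] = -1
(x ⊛ y)[2] = 3

x ⊛ y = [0, -1, 3]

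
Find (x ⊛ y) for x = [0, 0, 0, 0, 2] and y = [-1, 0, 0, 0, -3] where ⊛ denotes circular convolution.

(x ⊛ y)[n] = Σ(m=0 to 4) x[m] · y[(n-m) mod 5]

Computing each output sample:
(x ⊛ y)[0] = 0
(x ⊛ y)[1] = 0
(x ⊛ y)[2] = 0
(x ⊛ y)[3] = -6
(x ⊛ y)[4] = -2

x ⊛ y = [0, 0, 0, -6, -2]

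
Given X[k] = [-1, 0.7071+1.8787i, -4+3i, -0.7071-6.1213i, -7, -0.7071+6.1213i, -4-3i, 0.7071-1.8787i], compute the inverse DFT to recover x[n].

x[n] = (1/8) Σ(k=0 to 7) X[k] · e^(2πikn/8)

Computing each x[n]:
x[0] = -2
x[1] = 1
x[2] = -2
x[3] = 2
x[4] = -2
x[5] = -1
x[6] = 2
x[7] = 1

x = [-2, 1, -2, 2, -2, -1, 2, 1]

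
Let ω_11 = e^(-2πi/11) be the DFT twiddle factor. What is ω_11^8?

ω_11^8 = e^(-2πi·8/11)
= cos(-2π·8/11) + i·sin(-2π·8/11)
= cos(-16π/11) + i·sin(-16π/11)

ω_11^8 = cos(-16π/11) + i·sin(-16π/11) = -0.1423+0.9898i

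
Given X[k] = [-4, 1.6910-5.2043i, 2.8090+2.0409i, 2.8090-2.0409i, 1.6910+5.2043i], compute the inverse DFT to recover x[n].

x[n] = (1/5) Σ(k=0 to 4) X[k] · e^(2πikn/5)

Computing each x[n]:
x[0] = 1
x[1] = 0
x[2] = 1
x[3] = -3
x[4] = -3

x = [1, 0, 1, -3, -3]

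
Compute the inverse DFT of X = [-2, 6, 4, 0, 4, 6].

x[n] = (1/6) Σ(k=0 to 5) X[k] · e^(2πikn/6)

Computing each x[n]:
x[0] = 3
x[1] = 0
x[2] = -2
x[3] = -1
x[4] = -2
x[5] = 0

x = [3, 0, -2, -1, -2, 0]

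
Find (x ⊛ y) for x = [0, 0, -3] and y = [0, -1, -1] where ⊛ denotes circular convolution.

(x ⊛ y)[n] = Σ(m=0 to 2) x[m] · y[(n-m) mod 3]

Computing each output sample:
(x ⊛ y)[0] = 3
(x ⊛ y)[1] = 3
(x ⊛ y)[2] = 0

x ⊛ y = [3, 3, 0]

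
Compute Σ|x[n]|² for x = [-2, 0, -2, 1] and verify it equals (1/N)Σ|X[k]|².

Time domain:
Σ|x[n]|² = |-2|² + |0|² + |-2|² + |1|² = 9.0000

Frequency domain:
(1/4)Σ|X[k]|² = (1/4)(|-3|² + |1i|² + |-5|² + |-1i|²) = (1/4)·36.0000 = 9.0000

Both sides agree, confirming Parseval's theorem.

Σ|x[n]|² = (1/N)Σ|X[k]|² = 9.0000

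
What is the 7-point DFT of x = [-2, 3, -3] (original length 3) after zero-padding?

Original 3-point DFT: [-2, -2.0000-5.1962i, -2.0000+5.1962i]
Zero-padded 7-point DFT provides frequency interpolation.

DFT_7([x, 0, ...]) = [-2, 0.5380+0.5793i, 0.0353-4.2264i, -6.5734-3.6471i, -6.5734+3.6471i, 0.0353+4.2264i, 0.5380-0.5793i]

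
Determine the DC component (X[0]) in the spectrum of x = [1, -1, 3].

X[0] = Σ(n=0 to 2) x[n] · ω_3^0 = Σ x[n]
= (1) + (-1) + (3)

X[0] = 3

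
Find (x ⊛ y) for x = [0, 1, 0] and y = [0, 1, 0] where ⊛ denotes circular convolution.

(x ⊛ y)[n] = Σ(m=0 to 2) x[m] · y[(n-m) mod 3]

Computing each output sample:
(x ⊛ y)[0] = 0
(x ⊛ y)[1] = 0
(x ⊛ y)[2] = 1

x ⊛ y = [0, 0, 1]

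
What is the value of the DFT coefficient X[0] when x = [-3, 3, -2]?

X[0] = Σ(n=0 to 2) x[n] · ω_3^0 = Σ x[n]
= (-3) + (3) + (-2)

X[0] = -2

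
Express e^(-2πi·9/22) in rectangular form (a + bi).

ω_22^9 = e^(-2πi·9/22)
= cos(-2π·9/22) + i·sin(-2π·9/22)
= cos(-18π/22) + i·sin(-18π/22)

ω_22^9 = cos(-18π/22) + i·sin(-18π/22) = -0.8413-0.5406i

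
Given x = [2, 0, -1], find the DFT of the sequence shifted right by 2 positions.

Time shift by 2: X_shifted[k] = ω_3^(2k) · X[k]
Shifted x = [0, -1, 2]

DFT(x[n-2]) = [1, -0.5000+2.5981i, -0.5000-2.5981i]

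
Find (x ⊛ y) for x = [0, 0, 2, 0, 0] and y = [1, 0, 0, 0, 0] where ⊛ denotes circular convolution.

(x ⊛ y)[n] = Σ(m=0 to 4) x[m] · y[(n-m) mod 5]

Computing each output sample:
(x ⊛ y)[0] = 0
(x ⊛ y)[1] = 0
(x ⊛ y)[2] = 2
(x ⊛ y)[3] = 0
(x ⊛ y)[4] = 0

x ⊛ y = [0, 0, 2, 0, 0]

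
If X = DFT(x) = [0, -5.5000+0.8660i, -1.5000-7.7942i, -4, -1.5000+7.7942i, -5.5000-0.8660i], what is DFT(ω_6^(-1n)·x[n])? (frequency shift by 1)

Modulation property: DFT(ω_6^(-1n)·x[n]) = X[(k-1) mod 6], so circularly shift X by 1 positions.

X[k-1] = [-5.5000-0.8660i, 0, -5.5000+0.8660i, -1.5000-7.7942i, -4, -1.5000+7.7942i]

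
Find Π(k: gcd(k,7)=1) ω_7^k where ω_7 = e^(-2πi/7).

The primitive 7th roots of unity are ω_7^k for k coprime to 7: k ∈ {1, 2, 3, 4, 5, 6}
Their product equals the constant term of the cyclotomic polynomial Φ_7(x) up to sign.
For n ≥ 3, the product of all primitive nth roots of unity is 1. (For n=1 it is 1; for n=2 it is -1.)

1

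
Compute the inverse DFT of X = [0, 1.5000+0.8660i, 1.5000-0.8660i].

x[n] = (1/3) Σ(k=0 to 2) X[k] · e^(2πikn/3)

Computing each x[n]:
x[0] = 1
x[1] = -1
x[2] = 0

x = [1, -1, 0]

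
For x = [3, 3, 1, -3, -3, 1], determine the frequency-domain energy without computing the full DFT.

Parseval: Σ|x[n]|² = (1/N)Σ|X[k]|², so Σ|X[k]|² = N·Σ|x[n]|² = 6·38.0000

Σ|X[k]|² = N·Σ|x[n]|² = 6·38.0000 = 228.0000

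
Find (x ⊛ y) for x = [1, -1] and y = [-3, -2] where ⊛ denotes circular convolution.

(x ⊛ y)[n] = Σ(m=0 to 1) x[m] · y[(n-m) mod 2]

Computing each output sample:
(x ⊛ y)[0] = -1
(x ⊛ y)[1] = 1

x ⊛ y = [-1, 1]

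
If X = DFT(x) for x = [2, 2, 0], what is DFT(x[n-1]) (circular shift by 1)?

Time shift by 1: X_shifted[k] = ω_3^(1k) · X[k]
Shifted x = [0, 2, 2]

DFT(x[n-1]) = [4, -2, -2]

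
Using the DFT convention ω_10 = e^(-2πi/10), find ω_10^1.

ω_10^1 = e^(-2πi·1/10)
= cos(-2π·1/10) + i·sin(-2π·1/10)
= cos(-2π/10) + i·sin(-2π/10)

ω_10^1 = cos(-2π/10) + i·sin(-2π/10) = 0.8090-0.5878i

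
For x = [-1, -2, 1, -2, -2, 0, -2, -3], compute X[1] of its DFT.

X[1] = Σ(n=0 to 7) x[n] · ω_8^(1n) where ω_8 = e^(-2πi/8)
= (-1)·ω_8^0 + (-2)·ω_8^1 + (1)·ω_8^2 + (-2)·ω_8^3 + (-2)·ω_8^4 + (0)·ω_8^5 + (-2)·ω_8^6 + (-3)·ω_8^7

X[1] = -1.1213-2.2929i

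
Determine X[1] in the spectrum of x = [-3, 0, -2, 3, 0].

X[1] = Σ(n=0 to 4) x[n] · ω_5^(1n) where ω_5 = e^(-2πi/5)
= (-3)·ω_5^0 + (0)·ω_5^1 + (-2)·ω_5^2 + (3)·ω_5^3 + (0)·ω_5^4

X[1] = -3.8090+2.9389i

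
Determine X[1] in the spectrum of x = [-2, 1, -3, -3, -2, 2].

X[1] = Σ(n=0 to 5) x[n] · ω_6^(1n) where ω_6 = e^(-2πi/6)
= (-2)·ω_6^0 + (1)·ω_6^1 + (-3)·ω_6^2 + (-3)·ω_6^3 + (-2)·ω_6^4 + (2)·ω_6^5

X[1] = 5.0000+1.7321i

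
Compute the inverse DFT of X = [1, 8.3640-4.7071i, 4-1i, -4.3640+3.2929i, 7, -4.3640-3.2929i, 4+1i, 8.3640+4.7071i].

x[n] = (1/8) Σ(k=0 to 7) X[k] · e^(2πikn/8)

Computing each x[n]:
x[0] = 3
x[1] = 2
x[2] = 2
x[3] = -3
x[4] = 1
x[5] = -3
x[6] = -2
x[7] = 1

x = [3, 2, 2, -3, 1, -3, -2, 1]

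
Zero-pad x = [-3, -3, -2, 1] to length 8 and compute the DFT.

Original 4-point DFT: [-7, -1+4i, -3, -1-4i]
Zero-padded 8-point DFT provides frequency interpolation.

DFT_8([x, 0, ...]) = [-7, -5.8284+3.4142i, -1+4i, -0.1716-0.5858i, -3, -0.1716+0.5858i, -1-4i, -5.8284-3.4142i]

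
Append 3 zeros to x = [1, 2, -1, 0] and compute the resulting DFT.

Original 4-point DFT: [2, 2-2i, -2, 2+2i]
Zero-padded 7-point DFT provides frequency interpolation.

DFT_7([x, 0, ...]) = [2, 2.4695-0.5887i, 1.4559-2.3837i, -1.4254-1.6496i, -1.4254+1.6496i, 1.4559+2.3837i, 2.4695+0.5887i]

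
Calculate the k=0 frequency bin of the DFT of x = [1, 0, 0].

X[0] = Σ(n=0 to 2) x[n] · ω_3^0 = Σ x[n]
= (1) + (0) + (0)

X[0] = 1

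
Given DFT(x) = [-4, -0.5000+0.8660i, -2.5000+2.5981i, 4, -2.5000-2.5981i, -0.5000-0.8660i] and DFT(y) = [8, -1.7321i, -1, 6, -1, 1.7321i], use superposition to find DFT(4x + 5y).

By linearity: DFT(4x + 5y) = 4·DFT(x) + 5·DFT(y)
= 4·[-4, -0.5000+0.8660i, -2.5000+2.5981i, 4, -2.5000-2.5981i, -0.5000-0.8660i] + 5·[8, -1.7321i, -1, 6, -1, 1.7321i]

Computing element-wise:
Z[0] = 4·(-4) + 5·(8) = 24
Z[1] = 4·(-0.5000+0.8660i) + 5·(-1.7321i) = -2.0000-5.1965i
Z[2] = 4·(-2.5000+2.5981i) + 5·(-1) = -15.0000+10.3924i
Z[3] = 4·(4) + 5·(6) = 46
Z[4] = 4·(-2.5000-2.5981i) + 5·(-1) = -15.0000-10.3924i
Z[5] = 4·(-0.5000-0.8660i) + 5·(1.7321i) = -2.0000+5.1965i

DFT(4x + 5y) = 4·X + 5·Y = [24, -2.0000-5.1965i, -15.0000+10.3924i, 46, -15.0000-10.3924i, -2.0000+5.1965i]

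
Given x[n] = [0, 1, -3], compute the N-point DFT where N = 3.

X[k] = Σ(n=0 to 2) x[n] · ω_3^(nk)
where ω_3 = e^(-2πi/3)

Computing each X[k]:
X[0] = -2
X[1] = 1.0000-3.4641i
X[2] = 1.0000+3.4641i

X = [-2, 1.0000-3.4641i, 1.0000+3.4641i]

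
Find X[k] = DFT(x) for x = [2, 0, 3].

X[k] = Σ(n=0 to 2) x[n] · ω_3^(nk)
where ω_3 = e^(-2πi/3)

Computing each X[k]:
X[0] = 5
X[1] = 0.5000+2.5981i
X[2] = 0.5000-2.5981i

X = [5, 0.5000+2.5981i, 0.5000-2.5981i]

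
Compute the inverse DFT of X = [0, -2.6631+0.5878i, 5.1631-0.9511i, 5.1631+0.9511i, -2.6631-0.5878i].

x[n] = (1/5) Σ(k=0 to 4) X[k] · e^(2πikn/5)

Computing each x[n]:
x[0] = 1
x[1] = -2
x[2] = 1
x[3] = 2
x[4] = -2

x = [1, -2, 1, 2, -2]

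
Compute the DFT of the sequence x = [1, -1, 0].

X[k] = Σ(n=0 to 2) x[n] · ω_3^(nk)
where ω_3 = e^(-2πi/3)

Computing each X[k]:
X[0] = 0
X[1] = 1.5000+0.8660i
X[2] = 1.5000-0.8660i

X = [0, 1.5000+0.8660i, 1.5000-0.8660i]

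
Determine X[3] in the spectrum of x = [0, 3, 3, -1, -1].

X[3] = Σ(n=0 to 4) x[n] · ω_5^(3n) where ω_5 = e^(-2πi/5)
= (0)·ω_5^0 + (3)·ω_5^3 + (3)·ω_5^6 + (-1)·ω_5^9 + (-1)·ω_5^12

X[3] = -1.0000-1.4531i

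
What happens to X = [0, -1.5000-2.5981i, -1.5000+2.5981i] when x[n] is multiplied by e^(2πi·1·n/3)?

Modulation property: DFT(ω_3^(-1n)·x[n]) = X[(k-1) mod 3], so circularly shift X by 1 positions.

X[k-1] = [-1.5000+2.5981i, 0, -1.5000-2.5981i]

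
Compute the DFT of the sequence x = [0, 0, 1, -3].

X[k] = Σ(n=0 to 3) x[n] · ω_4^(nk)
where ω_4 = e^(-2πi/4)

Computing each X[k]:
X[0] = -2
X[1] = -1-3i
X[2] = 4
X[3] = -1+3i

X = [-2, -1-3i, 4, -1+3i]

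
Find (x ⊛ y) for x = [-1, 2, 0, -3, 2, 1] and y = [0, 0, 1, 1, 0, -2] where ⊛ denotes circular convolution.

(x ⊛ y)[n] = Σ(m=0 to 5) x[m] · y[(n-m) mod 6]

Computing each output sample:
(x ⊛ y)[0] = -5
(x ⊛ y)[1] = 3
(x ⊛ y)[2] = 6
(x ⊛ y)[3] = -3
(x ⊛ y)[4] = 0
(x ⊛ y)[5] = -1

x ⊛ y = [-5, 3, 6, -3, 0, -1]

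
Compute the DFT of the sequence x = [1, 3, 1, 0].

X[k] = Σ(n=0 to 3) x[n] · ω_4^(nk)
where ω_4 = e^(-2πi/4)

Computing each X[k]:
X[0] = 5
X[1] = -3i
X[2] = -1
X[3] = 3i

X = [5, -3i, -1, 3i]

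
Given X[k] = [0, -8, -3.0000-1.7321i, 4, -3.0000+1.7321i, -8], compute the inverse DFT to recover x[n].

x[n] = (1/6) Σ(k=0 to 5) X[k] · e^(2πikn/6)

Computing each x[n]:
x[0] = -3
x[1] = -1
x[2] = 2
x[3] = 1
x[4] = 3
x[5] = -2

x = [-3, -1, 2, 1, 3, -2]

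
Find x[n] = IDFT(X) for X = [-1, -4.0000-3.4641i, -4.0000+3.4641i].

x[n] = (1/3) Σ(k=0 to 2) X[k] · e^(2πikn/3)

Computing each x[n]:
x[0] = -3
x[1] = 3
x[2] = -1

x = [-3, 3, -1]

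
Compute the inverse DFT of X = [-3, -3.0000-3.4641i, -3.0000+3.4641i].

x[n] = (1/3) Σ(k=0 to 2) X[k] · e^(2πikn/3)

Computing each x[n]:
x[0] = -3
x[1] = 2
x[2] = -2

x = [-3, 2, -2]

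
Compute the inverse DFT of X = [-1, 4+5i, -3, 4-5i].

x[n] = (1/4) Σ(k=0 to 3) X[k] · e^(2πikn/4)

Computing each x[n]:
x[0] = 1
x[1] = -2
x[2] = -3
x[3] = 3

x = [1, -2, -3, 3]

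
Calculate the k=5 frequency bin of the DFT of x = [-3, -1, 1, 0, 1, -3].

X[5] = Σ(n=0 to 5) x[n] · ω_6^(5n) where ω_6 = e^(-2πi/6)
= (-3)·ω_6^0 + (-1)·ω_6^5 + (1)·ω_6^10 + (0)·ω_6^15 + (1)·ω_6^20 + (-3)·ω_6^25

X[5] = -6.0000+1.7321i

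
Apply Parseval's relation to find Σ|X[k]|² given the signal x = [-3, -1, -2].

Parseval: Σ|x[n]|² = (1/N)Σ|X[k]|², so Σ|X[k]|² = N·Σ|x[n]|² = 3·14.0000

Σ|X[k]|² = N·Σ|x[n]|² = 3·14.0000 = 42.0000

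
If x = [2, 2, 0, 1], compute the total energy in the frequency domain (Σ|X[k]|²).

Parseval: Σ|x[n]|² = (1/N)Σ|X[k]|², so Σ|X[k]|² = N·Σ|x[n]|² = 4·9.0000

Σ|X[k]|² = N·Σ|x[n]|² = 4·9.0000 = 36.0000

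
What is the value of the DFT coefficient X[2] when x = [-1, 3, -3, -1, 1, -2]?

X[2] = Σ(n=0 to 5) x[n] · ω_6^(2n) where ω_6 = e^(-2πi/6)
= (-1)·ω_6^0 + (3)·ω_6^2 + (-3)·ω_6^4 + (-1)·ω_6^6 + (1)·ω_6^8 + (-2)·ω_6^10

X[2] = -1.5000-7.7942i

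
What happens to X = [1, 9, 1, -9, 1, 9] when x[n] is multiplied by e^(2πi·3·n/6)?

Modulation property: DFT(ω_6^(-3n)·x[n]) = X[(k-3) mod 6], so circularly shift X by 3 positions.

X[k-3] = [-9, 1, 9, 1, 9, 1]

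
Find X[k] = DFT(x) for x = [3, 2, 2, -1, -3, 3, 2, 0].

X[k] = Σ(n=0 to 7) x[n] · ω_8^(nk)
where ω_8 = e^(-2πi/8)

Computing each X[k]:
X[0] = 8
X[1] = 6.0000+1.4142i
X[2] = -4-6i
X[3] = 6.0000+1.4142i
X[4] = 0
X[5] = 6.0000-1.4142i
X[6] = -4+6i
X[7] = 6.0000-1.4142i

X = [8, 6.0000+1.4142i, -4-6i, 6.0000+1.4142i, 0, 6.0000-1.4142i, -4+6i, 6.0000-1.4142i]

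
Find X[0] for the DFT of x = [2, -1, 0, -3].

X[0] = Σ(n=0 to 3) x[n] · ω_4^0 = Σ x[n]
= (2) + (-1) + (0) + (-3)

X[0] = -2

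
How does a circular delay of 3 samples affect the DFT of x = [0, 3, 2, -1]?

Time shift by 3: X_shifted[k] = ω_4^(3k) · X[k]
Shifted x = [3, 2, -1, 0]

DFT(x[n-3]) = [4, 4-2i, 0, 4+2i]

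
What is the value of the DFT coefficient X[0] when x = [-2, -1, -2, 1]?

X[0] = Σ(n=0 to 3) x[n] · ω_4^0 = Σ x[n]
= (-2) + (-1) + (-2) + (1)

X[0] = -4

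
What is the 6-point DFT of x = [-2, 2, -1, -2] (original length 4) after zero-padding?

Original 4-point DFT: [-3, -1-4i, -3, -1+4i]
Zero-padded 6-point DFT provides frequency interpolation.

DFT_6([x, 0, ...]) = [-3, 1.5000-0.8660i, -4.5000-2.5981i, -3, -4.5000+2.5981i, 1.5000+0.8660i]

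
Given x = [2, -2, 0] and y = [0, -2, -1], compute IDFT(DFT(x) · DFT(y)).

(x ⊛ y)[n] = Σ(m=0 to 2) x[m] · y[(n-m) mod 3]

Computing each output sample:
(x ⊛ y)[0] = 2
(x ⊛ y)[1] = -4
(x ⊛ y)[2] = 2

x ⊛ y = [2, -4, 2]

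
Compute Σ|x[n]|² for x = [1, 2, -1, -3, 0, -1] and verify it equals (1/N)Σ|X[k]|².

Time domain:
Σ|x[n]|² = |1|² + |2|² + |-1|² + |-3|² + |0|² + |-1|² = 16.0000

Frequency domain:
(1/6)Σ|X[k]|² = (1/6)(|-2|² + |5.0000-1.7321i|² + |-2.0000-3.4641i|² + |2|² + |-2.0000+3.4641i|² + |5.0000+1.7321i|²) = (1/6)·96.0000 = 16.0000

Both sides agree, confirming Parseval's theorem.

Σ|x[n]|² = (1/N)Σ|X[k]|² = 16.0000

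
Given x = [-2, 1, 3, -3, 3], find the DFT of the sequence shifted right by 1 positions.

Time shift by 1: X_shifted[k] = ω_5^(1k) · X[k]
Shifted x = [3, -2, 1, 3, -3]

DFT(x[n-1]) = [2, -1.7812+0.2245i, 8.2812-2.4899i, 8.2812+2.4899i, -1.7812-0.2245i]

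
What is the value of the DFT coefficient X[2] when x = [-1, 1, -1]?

X[2] = Σ(n=0 to 2) x[n] · ω_3^(2n) where ω_3 = e^(-2πi/3)
= (-1)·ω_3^0 + (1)·ω_3^2 + (-1)·ω_3^4

X[2] = -1.0000+1.7321i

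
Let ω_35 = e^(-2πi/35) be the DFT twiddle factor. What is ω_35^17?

ω_35^17 = e^(-2πi·17/35)
= cos(-2π·17/35) + i·sin(-2π·17/35)
= cos(-34π/35) + i·sin(-34π/35)

ω_35^17 = cos(-34π/35) + i·sin(-34π/35) = -0.9960-0.0896i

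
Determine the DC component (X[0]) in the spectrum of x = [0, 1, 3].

X[0] = Σ(n=0 to 2) x[n] · ω_3^0 = Σ x[n]
= (0) + (1) + (3)

X[0] = 4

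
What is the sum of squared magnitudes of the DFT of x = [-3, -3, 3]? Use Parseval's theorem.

Parseval: Σ|x[n]|² = (1/N)Σ|X[k]|², so Σ|X[k]|² = N·Σ|x[n]|² = 3·27.0000

Σ|X[k]|² = N·Σ|x[n]|² = 3·27.0000 = 81.0000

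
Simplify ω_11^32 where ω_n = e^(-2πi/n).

Since ω_11^11 = 1, powers reduce modulo 11.
32 mod 11 = 10
So ω_11^32 = ω_11^10 = e^(-2πi·10/11)

ω_11^32 = ω_11^10 = 0.8413+0.5406i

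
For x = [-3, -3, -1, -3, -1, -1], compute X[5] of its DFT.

X[5] = Σ(n=0 to 5) x[n] · ω_6^(5n) where ω_6 = e^(-2πi/6)
= (-3)·ω_6^0 + (-3)·ω_6^5 + (-1)·ω_6^10 + (-3)·ω_6^15 + (-1)·ω_6^20 + (-1)·ω_6^25

X[5] = -1.0000-1.7321i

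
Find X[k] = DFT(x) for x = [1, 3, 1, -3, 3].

X[k] = Σ(n=0 to 4) x[n] · ω_5^(nk)
where ω_5 = e^(-2πi/5)

Computing each X[k]:
X[0] = 5
X[1] = 4.4721-2.3511i
X[2] = -4.4721+3.8042i
X[3] = -4.4721-3.8042i
X[4] = 4.4721+2.3511i

X = [5, 4.4721-2.3511i, -4.4721+3.8042i, -4.4721-3.8042i, 4.4721+2.3511i]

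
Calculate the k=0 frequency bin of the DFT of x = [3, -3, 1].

X[0] = Σ(n=0 to 2) x[n] · ω_3^0 = Σ x[n]
= (3) + (-3) + (1)

X[0] = 1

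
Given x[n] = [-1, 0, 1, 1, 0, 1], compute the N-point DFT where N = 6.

X[k] = Σ(n=0 to 5) x[n] · ω_6^(nk)
where ω_6 = e^(-2πi/6)

Computing each X[k]:
X[0] = 2
X[1] = -2
X[2] = -1.0000+1.7321i
X[3] = -2
X[4] = -1.0000-1.7321i
X[5] = -2

X = [2, -2, -1.0000+1.7321i, -2, -1.0000-1.7321i, -2]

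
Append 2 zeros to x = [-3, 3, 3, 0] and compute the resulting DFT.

Original 4-point DFT: [3, -6-3i, -3, -6+3i]
Zero-padded 6-point DFT provides frequency interpolation.

DFT_6([x, 0, ...]) = [3, -3.0000-5.1962i, -6, -3, -6, -3.0000+5.1962i]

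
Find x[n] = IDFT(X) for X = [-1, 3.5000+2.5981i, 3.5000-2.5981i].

x[n] = (1/3) Σ(k=0 to 2) X[k] · e^(2πikn/3)

Computing each x[n]:
x[0] = 2
x[1] = -3
x[2] = 0

x = [2, -3, 0]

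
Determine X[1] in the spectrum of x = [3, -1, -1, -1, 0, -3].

X[1] = Σ(n=0 to 5) x[n] · ω_6^(1n) where ω_6 = e^(-2πi/6)
= (3)·ω_6^0 + (-1)·ω_6^1 + (-1)·ω_6^2 + (-1)·ω_6^3 + (0)·ω_6^4 + (-3)·ω_6^5

X[1] = 2.5000-0.8660i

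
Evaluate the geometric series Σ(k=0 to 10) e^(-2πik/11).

Sum of all nth roots of unity equals 0 for n > 1 (geometric series with r ≠ 1).

0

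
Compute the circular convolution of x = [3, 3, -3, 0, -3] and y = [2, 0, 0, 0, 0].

(x ⊛ y)[n] = Σ(m=0 to 4) x[m] · y[(n-m) mod 5]

Computing each output sample:
(x ⊛ y)[0] = 6
(x ⊛ y)[1] = 6
(x ⊛ y)[2] = -6
(x ⊛ y)[3] = 0
(x ⊛ y)[4] = -6

x ⊛ y = [6, 6, -6, 0, -6]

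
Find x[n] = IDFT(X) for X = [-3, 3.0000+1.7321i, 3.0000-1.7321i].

x[n] = (1/3) Σ(k=0 to 2) X[k] · e^(2πikn/3)

Computing each x[n]:
x[0] = 1
x[1] = -3
x[2] = -1

x = [1, -3, -1]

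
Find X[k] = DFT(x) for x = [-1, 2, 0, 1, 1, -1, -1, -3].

X[k] = Σ(n=0 to 7) x[n] · ω_8^(nk)
where ω_8 = e^(-2πi/8)

Computing each X[k]:
X[0] = -2
X[1] = -2.7071-5.9497i
X[2] = 1-3i
X[3] = -1.2929-3.9497i
X[4] = 0
X[5] = -1.2929+3.9497i
X[6] = 1+3i
X[7] = -2.7071+5.9497i

X = [-2, -2.7071-5.9497i, 1-3i, -1.2929-3.9497i, 0, -1.2929+3.9497i, 1+3i, -2.7071+5.9497i]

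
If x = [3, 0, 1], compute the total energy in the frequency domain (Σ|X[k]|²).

Parseval: Σ|x[n]|² = (1/N)Σ|X[k]|², so Σ|X[k]|² = N·Σ|x[n]|² = 3·10.0000

Σ|X[k]|² = N·Σ|x[n]|² = 3·10.0000 = 30.0000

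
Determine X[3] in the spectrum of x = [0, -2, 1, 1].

X[3] = Σ(n=0 to 3) x[n] · ω_4^(3n) where ω_4 = e^(-2πi/4)
= (0)·ω_4^0 + (-2)·ω_4^3 + (1)·ω_4^6 + (1)·ω_4^9

X[3] = -1-3i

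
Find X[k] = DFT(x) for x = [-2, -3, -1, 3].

X[k] = Σ(n=0 to 3) x[n] · ω_4^(nk)
where ω_4 = e^(-2πi/4)

Computing each X[k]:
X[0] = -3
X[1] = -1+6i
X[2] = -3
X[3] = -1-6i

X = [-3, -1+6i, -3, -1-6i]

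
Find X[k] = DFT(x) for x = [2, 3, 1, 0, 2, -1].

X[k] = Σ(n=0 to 5) x[n] · ω_6^(nk)
where ω_6 = e^(-2πi/6)

Computing each X[k]:
X[0] = 7
X[1] = 1.5000-2.5981i
X[2] = -0.5000-4.3301i
X[3] = 3
X[4] = -0.5000+4.3301i
X[5] = 1.5000+2.5981i

X = [7, 1.5000-2.5981i, -0.5000-4.3301i, 3, -0.5000+4.3301i, 1.5000+2.5981i]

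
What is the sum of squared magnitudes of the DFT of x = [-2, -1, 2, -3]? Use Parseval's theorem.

Parseval: Σ|x[n]|² = (1/N)Σ|X[k]|², so Σ|X[k]|² = N·Σ|x[n]|² = 4·18.0000

Σ|X[k]|² = N·Σ|x[n]|² = 4·18.0000 = 72.0000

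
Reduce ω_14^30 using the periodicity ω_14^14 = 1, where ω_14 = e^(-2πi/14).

Since ω_14^14 = 1, powers reduce modulo 14.
30 mod 14 = 2
So ω_14^30 = ω_14^2 = e^(-2πi·2/14)

ω_14^30 = ω_14^2 = 0.6235-0.7818i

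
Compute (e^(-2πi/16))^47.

Since ω_16^16 = 1, powers reduce modulo 16.
47 mod 16 = 15
So ω_16^47 = ω_16^15 = e^(-2πi·15/16)

ω_16^47 = ω_16^15 = 0.9239+0.3827i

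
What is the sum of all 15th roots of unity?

Sum of all nth roots of unity equals 0 for n > 1 (geometric series with r ≠ 1).

0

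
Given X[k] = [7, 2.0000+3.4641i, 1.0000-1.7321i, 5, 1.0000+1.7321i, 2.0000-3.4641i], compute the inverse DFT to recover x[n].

x[n] = (1/6) Σ(k=0 to 5) X[k] · e^(2πikn/6)

Computing each x[n]:
x[0] = 3
x[1] = 0
x[2] = 0
x[3] = 0
x[4] = 3
x[5] = 1

x = [3, 0, 0, 0, 3, 1]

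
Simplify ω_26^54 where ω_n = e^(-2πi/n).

Since ω_26^26 = 1, powers reduce modulo 26.
54 mod 26 = 2
So ω_26^54 = ω_26^2 = e^(-2πi·2/26)

ω_26^54 = ω_26^2 = 0.8855-0.4647i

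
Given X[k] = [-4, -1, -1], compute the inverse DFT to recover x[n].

x[n] = (1/3) Σ(k=0 to 2) X[k] · e^(2πikn/3)

Computing each x[n]:
x[0] = -2
x[1] = -1
x[2] = -1

x = [-2, -1, -1]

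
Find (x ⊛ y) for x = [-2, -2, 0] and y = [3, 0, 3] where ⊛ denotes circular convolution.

(x ⊛ y)[n] = Σ(m=0 to 2) x[m] · y[(n-m) mod 3]

Computing each output sample:
(x ⊛ y)[0] = -12
(x ⊛ y)[1] = -6
(x ⊛ y)[2] = -6

x ⊛ y = [-12, -6, -6]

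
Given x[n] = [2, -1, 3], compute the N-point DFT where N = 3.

X[k] = Σ(n=0 to 2) x[n] · ω_3^(nk)
where ω_3 = e^(-2πi/3)

Computing each X[k]:
X[0] = 4
X[1] = 1.0000+3.4641i
X[2] = 1.0000-3.4641i

X = [4, 1.0000+3.4641i, 1.0000-3.4641i]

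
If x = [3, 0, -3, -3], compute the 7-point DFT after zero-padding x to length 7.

Original 4-point DFT: [-3, 6-3i, 3, 6+3i]
Zero-padded 7-point DFT provides frequency interpolation.

DFT_7([x, 0, ...]) = [-3, 6.3705+4.2264i, 3.8324-3.6471i, 1.7971+0.5793i, 1.7971-0.5793i, 3.8324+3.6471i, 6.3705-4.2264i]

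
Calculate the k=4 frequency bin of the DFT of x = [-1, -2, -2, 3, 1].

X[4] = Σ(n=0 to 4) x[n] · ω_5^(4n) where ω_5 = e^(-2πi/5)
= (-1)·ω_5^0 + (-2)·ω_5^4 + (-2)·ω_5^8 + (3)·ω_5^12 + (1)·ω_5^16

X[4] = -2.1180-5.7921i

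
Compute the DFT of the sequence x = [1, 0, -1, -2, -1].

X[k] = Σ(n=0 to 4) x[n] · ω_5^(nk)
where ω_5 = e^(-2πi/5)

Computing each X[k]:
X[0] = -3
X[1] = 3.1180-1.5388i
X[2] = 0.8820+0.3633i
X[3] = 0.8820-0.3633i
X[4] = 3.1180+1.5388i

X = [-3, 3.1180-1.5388i, 0.8820+0.3633i, 0.8820-0.3633i, 3.1180+1.5388i]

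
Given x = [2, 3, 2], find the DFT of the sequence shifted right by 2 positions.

Time shift by 2: X_shifted[k] = ω_3^(2k) · X[k]
Shifted x = [3, 2, 2]

DFT(x[n-2]) = [7, 1, 1]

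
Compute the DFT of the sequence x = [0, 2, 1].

X[k] = Σ(n=0 to 2) x[n] · ω_3^(nk)
where ω_3 = e^(-2πi/3)

Computing each X[k]:
X[0] = 3
X[1] = -1.5000-0.8660i
X[2] = -1.5000+0.8660i

X = [3, -1.5000-0.8660i, -1.5000+0.8660i]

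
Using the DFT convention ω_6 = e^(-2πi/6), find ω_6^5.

ω_6^5 = e^(-2πi·5/6)
= cos(-2π·5/6) + i·sin(-2π·5/6)
= cos(-10π/6) + i·sin(-10π/6)

ω_6^5 = cos(-10π/6) + i·sin(-10π/6) = 0.5000+0.8660i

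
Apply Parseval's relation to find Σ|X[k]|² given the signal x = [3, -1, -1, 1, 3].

Parseval: Σ|x[n]|² = (1/N)Σ|X[k]|², so Σ|X[k]|² = N·Σ|x[n]|² = 5·21.0000

Σ|X[k]|² = N·Σ|x[n]|² = 5·21.0000 = 105.0000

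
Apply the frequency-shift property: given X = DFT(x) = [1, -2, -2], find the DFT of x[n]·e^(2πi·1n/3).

Modulation property: DFT(ω_3^(-1n)·x[n]) = X[(k-1) mod 3], so circularly shift X by 1 positions.

X[k-1] = [-2, 1, -2]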